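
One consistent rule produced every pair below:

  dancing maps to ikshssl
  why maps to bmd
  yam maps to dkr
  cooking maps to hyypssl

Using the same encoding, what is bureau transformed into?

The shift depends on letter class: consonant d→i is +5, but vowel a→k is +10. Vowels shift forward by 10 and consonants shift forward by 5.
For bureau: b(cons)+5=g, u(vowel)+10=e, r(cons)+5=w, e(vowel)+10=o, a(vowel)+10=k, u(vowel)+10=e.

gewoke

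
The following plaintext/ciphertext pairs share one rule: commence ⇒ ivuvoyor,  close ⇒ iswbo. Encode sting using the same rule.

In commence: c→i is +6, o→v is +7, m→u is +8, m→v is +9 — the shift increases by 1 each position. Letter i (0-indexed) is shifted by i+6, so successive shifts are 6, 7, 8, ….
Applying it to sting: s+6=y, t+7=a, i+8=q, n+9=w, g+10=q.

yaqwq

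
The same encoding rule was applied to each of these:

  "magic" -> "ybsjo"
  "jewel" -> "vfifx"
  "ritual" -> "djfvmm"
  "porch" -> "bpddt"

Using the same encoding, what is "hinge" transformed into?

tjzhq

Shifts by position in magic: pos 0: m→y (+12), pos 1: a→b (+1), pos 2: g→s (+12), pos 3: i→j (+1) — repeating every 2. The shifts repeat in a cycle of length 2: positions 0,1,… shift by +12, +1, then the pattern repeats.
Applying it to hinge: h+12=t, i+1=j, n+12=z, g+1=h, e+12=q.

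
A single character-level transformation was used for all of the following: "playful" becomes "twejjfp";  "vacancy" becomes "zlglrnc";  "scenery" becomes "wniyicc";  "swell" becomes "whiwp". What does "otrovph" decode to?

Shifts by position in playful: pos 0: p→t (+4), pos 1: l→w (+11), pos 2: a→e (+4), pos 3: y→j (+11) — repeating every 2. It's a Vigenère-style cipher with numeric key [4,11]: position i shifts by key[i mod 2].
Reversing it on otrovph: o−4=k, t−11=i, r−4=n, o−11=d, v−4=r, p−11=e, h−4=d.

kindred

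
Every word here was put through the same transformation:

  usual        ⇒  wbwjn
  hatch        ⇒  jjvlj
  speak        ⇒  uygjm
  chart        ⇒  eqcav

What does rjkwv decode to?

A repeating key of period 2 is used — shifts +2, +9 over and over.
Reversing it on rjkwv: r−2=p, j−9=a, k−2=i, w−9=n, v−2=t.

paint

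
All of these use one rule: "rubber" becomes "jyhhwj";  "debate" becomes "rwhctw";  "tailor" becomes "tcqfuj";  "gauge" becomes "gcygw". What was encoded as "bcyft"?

r(17)→j(9) and u(20)→y(24) fit y≡5x+2 (mod 26); the inverse of 5 mod 26 is 21. Treating letters as 0–25, the rule is x ↦ 5x + 2 (mod 26).
Undoing it on bcyft: b(1)→21·(1−2)≡5=f; c(2)→21·(2−2)≡0=a; y(24)→21·(24−2)≡20=u; f(5)→21·(5−2)≡11=l; t(19)→21·(19−2)≡19=t (all mod 26).

fault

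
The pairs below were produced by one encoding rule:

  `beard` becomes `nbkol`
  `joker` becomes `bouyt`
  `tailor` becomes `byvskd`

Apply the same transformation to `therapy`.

izkbord

The output letters match the input read backwards, each shifted +10: beard reversed is draeb. Read the word backwards and shift each letter +10.
On therapy: reverse → ypareht; then shift: y+10=i, p+10=z, a+10=k, r+10=b, e+10=o, h+10=r, t+10=d.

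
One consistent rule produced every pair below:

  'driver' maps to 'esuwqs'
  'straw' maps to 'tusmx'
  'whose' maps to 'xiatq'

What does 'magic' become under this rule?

The shift depends on letter class: consonant d→e is +1, but vowel i→u is +12. Vowels shift forward by 12 and consonants shift forward by 1.
On magic: m(cons)+1=n, a(vowel)+12=m, g(cons)+1=h, i(vowel)+12=u, c(cons)+1=d.

nmhud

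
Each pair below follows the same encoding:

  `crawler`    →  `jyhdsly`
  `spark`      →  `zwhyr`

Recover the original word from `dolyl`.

It's a constant shift of +7 (ROT7).
Reversing it on dolyl: d−7=w, o−7=h, l−7=e, y−7=r, l−7=e.

where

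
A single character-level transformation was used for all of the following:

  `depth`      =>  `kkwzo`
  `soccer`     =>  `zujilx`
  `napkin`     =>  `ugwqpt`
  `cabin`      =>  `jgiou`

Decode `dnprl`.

Shifts by position in depth: pos 0: d→k (+7), pos 1: e→k (+6), pos 2: p→w (+7), pos 3: t→z (+6) — repeating every 2. It's a Vigenère-style cipher with numeric key [7,6]: position i shifts by key[i mod 2].
Decoding dnprl: d−7=w, n−6=h, p−7=i, r−6=l, l−7=e.

while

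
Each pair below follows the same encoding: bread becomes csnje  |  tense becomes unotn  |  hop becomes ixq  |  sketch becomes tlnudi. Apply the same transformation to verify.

wnsrgz

The shift depends on letter class: consonant b→c is +1, but vowel e→n is +9. The rule splits by letter class: vowels +9, consonants +1.
Applying it to verify: v(cons)+1=w, e(vowel)+9=n, r(cons)+1=s, i(vowel)+9=r, f(cons)+1=g, y(cons)+1=z.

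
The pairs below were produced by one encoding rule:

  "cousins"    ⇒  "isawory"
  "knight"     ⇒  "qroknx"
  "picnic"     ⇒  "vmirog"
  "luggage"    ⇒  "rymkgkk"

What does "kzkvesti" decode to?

everyone

Shifts by position in cousins: pos 0: c→i (+6), pos 1: o→s (+4), pos 2: u→a (+6), pos 3: s→w (+4) — repeating every 2. A repeating key of period 2 is used — shifts +6, +4 over and over.
Reversing it on kzkvesti: k−6=e, z−4=v, k−6=e, v−4=r, e−6=y, s−4=o, t−6=n, i−4=e.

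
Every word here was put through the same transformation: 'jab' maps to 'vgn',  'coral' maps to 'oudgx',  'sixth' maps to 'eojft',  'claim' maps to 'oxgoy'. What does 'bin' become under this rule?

noz

Two shifts are in play — +6 for a/e/i/o/u, +12 for every other letter.
Applying it to bin: b(cons)+12=n, i(vowel)+6=o, n(cons)+12=z.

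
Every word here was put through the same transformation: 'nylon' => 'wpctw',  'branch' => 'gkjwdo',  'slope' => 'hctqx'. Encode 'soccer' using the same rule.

n(13)→w(22) and y(24)→p(15) fit y≡23x+9 (mod 26); the inverse of 23 mod 26 is 17. Treating letters as 0–25, the rule is x ↦ 23x + 9 (mod 26).
On soccer: s(18)→23·18+9≡7=h; o(14)→23·14+9≡19=t; c(2)→23·2+9≡3=d; c(2)→23·2+9≡3=d; e(4)→23·4+9≡23=x; r(17)→23·17+9≡10=k (all mod 26).

htddxk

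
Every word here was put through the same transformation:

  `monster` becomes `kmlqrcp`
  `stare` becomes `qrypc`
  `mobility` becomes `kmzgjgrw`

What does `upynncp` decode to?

Every letter moves 24 places later in the alphabet, wrapping around z→a.
Reversing it on upynncp: u−24=w, p−24=r, y−24=a, n−24=p, n−24=p, c−24=e, p−24=r.

wrapper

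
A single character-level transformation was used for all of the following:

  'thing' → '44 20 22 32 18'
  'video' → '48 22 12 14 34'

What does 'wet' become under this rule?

t(#20)→44 and h(#8)→20: differences scale by 2, so n = 2·pos + 4. The formula is n = 2×(alphabet index, a=1) + 4.
For wet: w=23→50, e=5→14, t=20→44.

50 14 44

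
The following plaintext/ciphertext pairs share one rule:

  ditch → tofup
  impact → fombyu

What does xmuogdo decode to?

Two steps: reverse the string, then apply a Caesar shift of +12.
Undoing it on xmuogdo: shift back: x−12=l, m−12=a, u−12=i, o−12=c, g−12=u, d−12=r, o−12=c → laicurc; then reverse → crucial.

crucial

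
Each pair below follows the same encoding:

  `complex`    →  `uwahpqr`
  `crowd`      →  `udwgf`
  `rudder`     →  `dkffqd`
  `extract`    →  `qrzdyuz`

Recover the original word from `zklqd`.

tuner

Each letter's alphabet position (a=0..z=25) is mapped through 11·x+24 mod 26 — an affine cipher.
Reversing it on zklqd: z(25)→19·(25−24)≡19=t; k(10)→19·(10−24)≡20=u; l(11)→19·(11−24)≡13=n; q(16)→19·(16−24)≡4=e; d(3)→19·(3−24)≡17=r (all mod 26).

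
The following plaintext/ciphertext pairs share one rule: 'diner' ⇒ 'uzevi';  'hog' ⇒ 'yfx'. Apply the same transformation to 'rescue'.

ivjtlv

Compare letters: d→u is +17, i→z is +17, n→e is +17 — a constant shift. It's a constant shift of +17 (ROT17).
On rescue: r+17=i, e+17=v, s+17=j, c+17=t, u+17=l, e+17=v.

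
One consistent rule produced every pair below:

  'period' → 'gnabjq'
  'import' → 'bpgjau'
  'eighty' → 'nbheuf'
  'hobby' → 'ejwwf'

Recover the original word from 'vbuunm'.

kitten

p(15)→g(6) and e(4)→n(13) fit y≡23x+25 (mod 26); the inverse of 23 mod 26 is 17. This is an affine cipher: with a=0,…,z=25, each position x becomes (23x+25) mod 26.
Undoing it on vbuunm: v(21)→17·(21−25)≡10=k; b(1)→17·(1−25)≡8=i; u(20)→17·(20−25)≡19=t; u(20)→17·(20−25)≡19=t; n(13)→17·(13−25)≡4=e; m(12)→17·(12−25)≡13=n (all mod 26).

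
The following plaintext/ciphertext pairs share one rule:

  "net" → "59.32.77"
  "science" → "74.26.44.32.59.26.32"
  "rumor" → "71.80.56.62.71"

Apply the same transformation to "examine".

32.89.20.56.44.59.32

n(#14)→59 and e(#5)→32: differences scale by 3, so n = 3·pos + 17. With a=1..z=26, the number is 3·pos + 17.
For examine: e=5→32, x=24→89, a=1→20, m=13→56, i=9→44, n=14→59, e=5→32.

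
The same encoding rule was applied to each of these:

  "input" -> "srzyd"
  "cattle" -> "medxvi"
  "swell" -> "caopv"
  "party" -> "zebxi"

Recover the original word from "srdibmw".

A repeating key of period 2 is used — shifts +10, +4 over and over.
Undoing it on srdibmw: s−10=i, r−4=n, d−10=t, i−4=e, b−10=r, m−4=i, w−10=m.

interim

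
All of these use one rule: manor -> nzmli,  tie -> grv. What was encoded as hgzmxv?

stance

Each pair mirrors across the alphabet (m↔n, a↔z, n↔m): positions sum to 25. Letters are reflected about the middle of the alphabet (position → 25−position): Atbash.
Reversing it on hgzmxv: h↔s, g↔t, z↔a, m↔n, x↔c, v↔e.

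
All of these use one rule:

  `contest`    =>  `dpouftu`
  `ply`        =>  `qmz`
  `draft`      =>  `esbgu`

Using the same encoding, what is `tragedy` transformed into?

Compare letters: c→d is +1, o→p is +1, n→o is +1 — a constant shift. It's a constant shift of +1 (ROT1).
On tragedy: t+1=u, r+1=s, a+1=b, g+1=h, e+1=f, d+1=e, y+1=z.

usbhfez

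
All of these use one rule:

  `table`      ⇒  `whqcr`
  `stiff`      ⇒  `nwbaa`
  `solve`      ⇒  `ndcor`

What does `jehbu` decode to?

t(19)→w(22) and a(0)→h(7) fit y≡9x+7 (mod 26); the inverse of 9 mod 26 is 3. This is an affine cipher: with a=0,…,z=25, each position x becomes (9x+7) mod 26.
Reversing it on jehbu: j(9)→3·(9−7)≡6=g; e(4)→3·(4−7)≡17=r; h(7)→3·(7−7)≡0=a; b(1)→3·(1−7)≡8=i; u(20)→3·(20−7)≡13=n (all mod 26).

grain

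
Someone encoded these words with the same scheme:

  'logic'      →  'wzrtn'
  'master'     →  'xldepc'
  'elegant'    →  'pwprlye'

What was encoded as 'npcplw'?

It's a constant shift of +11 (ROT11).
Decoding npcplw: n−11=c, p−11=e, c−11=r, p−11=e, l−11=a, w−11=l.

cereal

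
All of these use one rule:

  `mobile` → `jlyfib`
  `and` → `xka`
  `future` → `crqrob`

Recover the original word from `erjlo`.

humor

Compare letters: m→j is +23, o→l is +23, b→y is +23 — a constant shift. Every letter moves 23 places later in the alphabet, wrapping around z→a.
Undoing it on erjlo: e−23=h, r−23=u, j−23=m, l−23=o, o−23=r.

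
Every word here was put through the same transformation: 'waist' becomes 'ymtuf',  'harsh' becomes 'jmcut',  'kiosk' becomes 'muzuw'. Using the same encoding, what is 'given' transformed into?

Shifts by position in waist: pos 0: w→y (+2), pos 1: a→m (+12), pos 2: i→t (+11), pos 3: s→u (+2), pos 4: t→f (+12) — repeating every 3. The shifts repeat in a cycle of length 3: positions 0,1,… shift by +2, +12, +11, then the pattern repeats.
For given: g+2=i, i+12=u, v+11=g, e+2=g, n+12=z.

iuggz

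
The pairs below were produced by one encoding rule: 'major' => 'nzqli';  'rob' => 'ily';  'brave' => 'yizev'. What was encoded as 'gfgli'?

tutor

Each pair mirrors across the alphabet (m↔n, a↔z, j↔q): positions sum to 25. This is the alphabet-reversal cipher (Atbash): a becomes z, b becomes y, etc.
Decoding gfgli: g↔t, f↔u, g↔t, l↔o, i↔r.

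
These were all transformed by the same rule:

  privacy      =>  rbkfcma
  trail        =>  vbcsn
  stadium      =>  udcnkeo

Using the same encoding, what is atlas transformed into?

cdnku

Shifts by position in privacy: pos 0: p→r (+2), pos 1: r→b (+10), pos 2: i→k (+2), pos 3: v→f (+10) — repeating every 2. The shifts repeat in a cycle of length 2: positions 0,1,… shift by +2, +10, then the pattern repeats.
Applying it to atlas: a+2=c, t+10=d, l+2=n, a+10=k, s+2=u.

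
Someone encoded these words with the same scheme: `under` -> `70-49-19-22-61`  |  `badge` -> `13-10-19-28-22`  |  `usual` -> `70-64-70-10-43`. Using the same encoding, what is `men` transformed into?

46-22-49

With a=1..z=26, the number is 3·pos + 7.
Applying it to men: m=13→46, e=5→22, n=14→49.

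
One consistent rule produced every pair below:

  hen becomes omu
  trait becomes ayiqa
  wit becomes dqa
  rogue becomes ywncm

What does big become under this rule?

iqn

The shift depends on letter class: consonant h→o is +7, but vowel e→m is +8. Vowels shift forward by 8 and consonants shift forward by 7.
Applying it to big: b(cons)+7=i, i(vowel)+8=q, g(cons)+7=n.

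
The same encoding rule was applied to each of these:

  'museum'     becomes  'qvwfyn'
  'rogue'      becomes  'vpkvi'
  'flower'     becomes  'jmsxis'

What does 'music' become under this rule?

It's a Vigenère-style cipher with numeric key [4,1]: position i shifts by key[i mod 2].
Applying it to music: m+4=q, u+1=v, s+4=w, i+1=j, c+4=g.

qvwjg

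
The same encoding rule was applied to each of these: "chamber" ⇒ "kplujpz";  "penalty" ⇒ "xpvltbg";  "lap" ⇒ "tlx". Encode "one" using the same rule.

zvp

The shift depends on letter class: consonant c→k is +8, but vowel a→l is +11. Vowels shift forward by 11 and consonants shift forward by 8.
Applying it to one: o(vowel)+11=z, n(cons)+8=v, e(vowel)+11=p.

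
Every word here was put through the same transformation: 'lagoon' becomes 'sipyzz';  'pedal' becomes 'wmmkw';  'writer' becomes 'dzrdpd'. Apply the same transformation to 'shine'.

zprxp

In lagoon: l→s is +7, a→i is +8, g→p is +9, o→y is +10 — the shift increases by 1 each position. Each letter shifts forward by (position + 7), i.e. 7, 8, 9, … — the shift grows by one for each successive letter.
Applying it to shine: s+7=z, h+8=p, i+9=r, n+10=x, e+11=p.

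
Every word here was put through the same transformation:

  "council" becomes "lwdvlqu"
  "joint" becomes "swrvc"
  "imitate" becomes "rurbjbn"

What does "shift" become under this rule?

bprnc

Shifts by position in council: pos 0: c→l (+9), pos 1: o→w (+8), pos 2: u→d (+9), pos 3: n→v (+8) — repeating every 2. A repeating key of period 2 is used — shifts +9, +8 over and over.
Applying it to shift: s+9=b, h+8=p, i+9=r, f+8=n, t+9=c.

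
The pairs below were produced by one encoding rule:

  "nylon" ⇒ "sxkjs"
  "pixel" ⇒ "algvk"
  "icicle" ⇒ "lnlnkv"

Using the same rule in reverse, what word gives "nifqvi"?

crater

n(13)→s(18) and y(24)→x(23) fit y≡17x+5 (mod 26); the inverse of 17 mod 26 is 23. This is an affine cipher: with a=0,…,z=25, each position x becomes (17x+5) mod 26.
Reversing it on nifqvi: n(13)→23·(13−5)≡2=c; i(8)→23·(8−5)≡17=r; f(5)→23·(5−5)≡0=a; q(16)→23·(16−5)≡19=t; v(21)→23·(21−5)≡4=e; i(8)→23·(8−5)≡17=r (all mod 26).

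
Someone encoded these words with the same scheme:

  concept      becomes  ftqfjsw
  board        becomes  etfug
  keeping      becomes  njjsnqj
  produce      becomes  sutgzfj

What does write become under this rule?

zunwj

The shift depends on letter class: consonant c→f is +3, but vowel o→t is +5. Vowels shift forward by 5 and consonants shift forward by 3.
Applying it to write: w(cons)+3=z, r(cons)+3=u, i(vowel)+5=n, t(cons)+3=w, e(vowel)+5=j.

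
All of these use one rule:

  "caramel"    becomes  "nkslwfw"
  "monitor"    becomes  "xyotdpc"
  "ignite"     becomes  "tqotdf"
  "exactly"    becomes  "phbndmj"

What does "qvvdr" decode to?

flush

A repeating key of period 3 is used — shifts +11, +10, +1 over and over.
Decoding qvvdr: q−11=f, v−10=l, v−1=u, d−11=s, r−10=h.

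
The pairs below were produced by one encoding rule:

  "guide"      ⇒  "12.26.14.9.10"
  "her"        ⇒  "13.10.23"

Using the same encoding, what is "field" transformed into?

11.14.10.17.9

Letters become their 1-based position plus 5 (so a→6, b→7, …).
On field: f=6→11, i=9→14, e=5→10, l=12→17, d=4→9.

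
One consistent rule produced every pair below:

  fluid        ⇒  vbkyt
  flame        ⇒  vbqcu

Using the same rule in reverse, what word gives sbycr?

Compare letters: f→v is +16, l→b is +16, u→k is +16 — a constant shift. Every letter moves 16 places later in the alphabet, wrapping around z→a.
Reversing it on sbycr: s−16=c, b−16=l, y−16=i, c−16=m, r−16=b.

climb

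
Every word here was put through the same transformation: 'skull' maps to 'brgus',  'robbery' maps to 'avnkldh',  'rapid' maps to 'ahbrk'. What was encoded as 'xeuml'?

Shifts by position in skull: pos 0: s→b (+9), pos 1: k→r (+7), pos 2: u→g (+12), pos 3: l→u (+9), pos 4: l→s (+7) — repeating every 3. It's a Vigenère-style cipher with numeric key [9,7,12]: position i shifts by key[i mod 3].
Undoing it on xeuml: x−9=o, e−7=x, u−12=i, m−9=d, l−7=e.

oxide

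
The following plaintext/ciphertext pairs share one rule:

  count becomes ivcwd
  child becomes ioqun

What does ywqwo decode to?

Letter i (0-indexed) is shifted by i+6, so successive shifts are 6, 7, 8, ….
Undoing it on ywqwo: y−6=s, w−7=p, q−8=i, w−9=n, o−10=e.

spine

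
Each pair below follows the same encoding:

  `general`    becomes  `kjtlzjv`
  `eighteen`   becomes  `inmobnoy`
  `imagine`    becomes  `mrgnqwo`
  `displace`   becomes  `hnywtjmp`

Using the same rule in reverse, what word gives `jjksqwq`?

In general: g→k is +4, e→j is +5, n→t is +6, e→l is +7 — the shift increases by 1 each position. Each letter shifts forward by (position + 4), i.e. 4, 5, 6, … — the shift grows by one for each successive letter.
Undoing it on jjksqwq: j−4=f, j−5=e, k−6=e, s−7=l, q−8=i, w−9=n, q−10=g.

feeling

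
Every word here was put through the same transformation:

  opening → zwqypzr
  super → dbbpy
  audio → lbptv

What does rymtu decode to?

A repeating key of period 3 is used — shifts +11, +7, +12 over and over.
Undoing it on rymtu: r−11=g, y−7=r, m−12=a, t−11=i, u−7=n.

grain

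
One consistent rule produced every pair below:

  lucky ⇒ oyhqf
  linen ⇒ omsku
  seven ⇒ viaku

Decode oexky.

In lucky: l→o is +3, u→y is +4, c→h is +5, k→q is +6 — the shift increases by 1 each position. Each letter shifts forward by (position + 3), i.e. 3, 4, 5, … — the shift grows by one for each successive letter.
Reversing it on oexky: o−3=l, e−4=a, x−5=s, k−6=e, y−7=r.

laser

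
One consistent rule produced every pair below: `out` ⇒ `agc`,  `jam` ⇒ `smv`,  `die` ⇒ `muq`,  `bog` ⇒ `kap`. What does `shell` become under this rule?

Two shifts are in play — +12 for a/e/i/o/u, +9 for every other letter.
For shell: s(cons)+9=b, h(cons)+9=q, e(vowel)+12=q, l(cons)+9=u, l(cons)+9=u.

bqquu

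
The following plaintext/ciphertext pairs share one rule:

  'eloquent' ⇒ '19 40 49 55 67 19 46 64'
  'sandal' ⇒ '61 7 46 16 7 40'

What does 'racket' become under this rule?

e(#5)→19 and l(#12)→40: differences scale by 3, so n = 3·pos + 4. Each letter becomes 3×(its alphabet position, a=1..z=26) + 4.
On racket: r=18→58, a=1→7, c=3→13, k=11→37, e=5→19, t=20→64.

58 7 13 37 19 64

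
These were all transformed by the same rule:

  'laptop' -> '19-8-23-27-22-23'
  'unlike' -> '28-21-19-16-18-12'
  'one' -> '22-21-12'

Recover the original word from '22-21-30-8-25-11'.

onward

l is letter #12 and maps to 19: an offset of 7. Each letter is replaced by its alphabet position (a=1..z=26) + 7.
Decoding 22-21-30-8-25-11: 22→(22−7)÷1=15=o, 21→(21−7)÷1=14=n, 30→(30−7)÷1=23=w, 8→(8−7)÷1=1=a, 25→(25−7)÷1=18=r, 11→(11−7)÷1=4=d.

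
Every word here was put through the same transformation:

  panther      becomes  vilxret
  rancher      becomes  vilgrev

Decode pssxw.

Two steps: reverse the string, then apply a Caesar shift of +4.
Decoding pssxw: shift back: p−4=l, s−4=o, s−4=o, x−4=t, w−4=s → loots; then reverse → stool.

stool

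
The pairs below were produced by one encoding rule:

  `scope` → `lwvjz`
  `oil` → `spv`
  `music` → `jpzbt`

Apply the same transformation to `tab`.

The output letters match the input read backwards, each shifted +7: scope reversed is epocs. Read the word backwards and shift each letter +7.
On tab: reverse → bat; then shift: b+7=i, a+7=h, t+7=a.

iha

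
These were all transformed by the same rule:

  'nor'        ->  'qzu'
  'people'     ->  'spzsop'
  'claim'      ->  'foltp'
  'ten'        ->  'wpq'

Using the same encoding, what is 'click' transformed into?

The shift depends on letter class: consonant n→q is +3, but vowel o→z is +11. The rule splits by letter class: vowels +11, consonants +3.
For click: c(cons)+3=f, l(cons)+3=o, i(vowel)+11=t, c(cons)+3=f, k(cons)+3=n.

fotfn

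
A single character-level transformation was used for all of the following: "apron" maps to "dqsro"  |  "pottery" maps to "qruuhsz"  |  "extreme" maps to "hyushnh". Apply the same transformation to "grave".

hsdwh

The shift depends on letter class: consonant p→q is +1, but vowel a→d is +3. Vowels shift forward by 3 and consonants shift forward by 1.
On grave: g(cons)+1=h, r(cons)+1=s, a(vowel)+3=d, v(cons)+1=w, e(vowel)+3=h.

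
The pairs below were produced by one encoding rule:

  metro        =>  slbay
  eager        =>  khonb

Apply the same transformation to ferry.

In metro: m→s is +6, e→l is +7, t→b is +8, r→a is +9 — the shift increases by 1 each position. The shift increases by 1 at each position, starting from +6: 6, 7, 8, ….
On ferry: f+6=l, e+7=l, r+8=z, r+9=a, y+10=i.

llzai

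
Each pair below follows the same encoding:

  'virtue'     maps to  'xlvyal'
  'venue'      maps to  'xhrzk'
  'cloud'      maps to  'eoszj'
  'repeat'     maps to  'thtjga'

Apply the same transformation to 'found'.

hrysj

The shift increases by 1 at each position, starting from +2: 2, 3, 4, ….
On found: f+2=h, o+3=r, u+4=y, n+5=s, d+6=j.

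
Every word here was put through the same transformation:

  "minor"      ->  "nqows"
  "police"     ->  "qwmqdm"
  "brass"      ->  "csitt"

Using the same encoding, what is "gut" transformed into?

The shift depends on letter class: consonant m→n is +1, but vowel i→q is +8. The rule splits by letter class: vowels +8, consonants +1.
On gut: g(cons)+1=h, u(vowel)+8=c, t(cons)+1=u.

hcu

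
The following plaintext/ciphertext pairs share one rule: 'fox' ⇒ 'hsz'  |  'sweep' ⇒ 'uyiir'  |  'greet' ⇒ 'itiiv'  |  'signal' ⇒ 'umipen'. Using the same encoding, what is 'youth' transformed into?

Vowels shift forward by 4 and consonants shift forward by 2.
For youth: y(cons)+2=a, o(vowel)+4=s, u(vowel)+4=y, t(cons)+2=v, h(cons)+2=j.

asyvj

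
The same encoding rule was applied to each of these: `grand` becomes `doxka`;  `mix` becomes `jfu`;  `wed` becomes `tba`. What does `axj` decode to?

Compare letters: g→d is +23, r→o is +23, a→x is +23 — a constant shift. It's a constant shift of +23 (ROT23).
Decoding axj: a−23=d, x−23=a, j−23=m.

dam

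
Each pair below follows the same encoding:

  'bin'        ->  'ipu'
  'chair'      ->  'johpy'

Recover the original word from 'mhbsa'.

Each letter is shifted forward by 7 in the alphabet (a Caesar shift of +7).
Undoing it on mhbsa: m−7=f, h−7=a, b−7=u, s−7=l, a−7=t.

fault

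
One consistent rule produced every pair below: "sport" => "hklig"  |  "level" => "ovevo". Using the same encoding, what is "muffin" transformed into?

Each pair mirrors across the alphabet (s↔h, p↔k, o↔l): positions sum to 25. This is the alphabet-reversal cipher (Atbash): a becomes z, b becomes y, etc.
On muffin: m↔n, u↔f, f↔u, f↔u, i↔r, n↔m.

nfuurm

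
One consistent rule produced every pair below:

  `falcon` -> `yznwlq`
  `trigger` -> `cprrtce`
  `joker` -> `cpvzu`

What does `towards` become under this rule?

doclhze

Two steps: reverse the string, then apply a Caesar shift of +11.
Applying it to towards: reverse → sdrawot; then shift: s+11=d, d+11=o, r+11=c, a+11=l, w+11=h, o+11=z, t+11=e.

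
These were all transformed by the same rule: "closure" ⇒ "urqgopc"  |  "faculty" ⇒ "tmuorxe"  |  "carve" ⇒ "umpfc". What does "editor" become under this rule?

clsxqp

c(2)→u(20) and l(11)→r(17) fit y≡17x+12 (mod 26); the inverse of 17 mod 26 is 23. Treating letters as 0–25, the rule is x ↦ 17x + 12 (mod 26).
For editor: e(4)→17·4+12≡2=c; d(3)→17·3+12≡11=l; i(8)→17·8+12≡18=s; t(19)→17·19+12≡23=x; o(14)→17·14+12≡16=q; r(17)→17·17+12≡15=p (all mod 26).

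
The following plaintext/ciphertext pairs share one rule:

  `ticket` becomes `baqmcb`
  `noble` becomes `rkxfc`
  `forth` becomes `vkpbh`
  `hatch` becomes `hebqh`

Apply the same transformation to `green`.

opccr

t(19)→b(1) and i(8)→a(0) fit y≡19x+4 (mod 26); the inverse of 19 mod 26 is 11. Treating letters as 0–25, the rule is x ↦ 19x + 4 (mod 26).
Applying it to green: g(6)→19·6+4≡14=o; r(17)→19·17+4≡15=p; e(4)→19·4+4≡2=c; e(4)→19·4+4≡2=c; n(13)→19·13+4≡17=r (all mod 26).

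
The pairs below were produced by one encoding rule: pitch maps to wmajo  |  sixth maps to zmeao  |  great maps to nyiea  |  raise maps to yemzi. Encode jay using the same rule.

qef

The shift depends on letter class: consonant p→w is +7, but vowel i→m is +4. Vowels shift forward by 4 and consonants shift forward by 7.
For jay: j(cons)+7=q, a(vowel)+4=e, y(cons)+7=f.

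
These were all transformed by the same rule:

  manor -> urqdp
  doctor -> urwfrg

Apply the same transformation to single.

hojqlv

The output letters match the input read backwards, each shifted +3: manor reversed is ronam. Read the word backwards and shift each letter +3.
For single: reverse → elgnis; then shift: e+3=h, l+3=o, g+3=j, n+3=q, i+3=l, s+3=v.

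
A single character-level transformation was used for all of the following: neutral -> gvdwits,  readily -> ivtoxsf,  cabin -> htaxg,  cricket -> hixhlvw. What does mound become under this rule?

zndgo

n(13)→g(6) and e(4)→v(21) fit y≡7x+19 (mod 26); the inverse of 7 mod 26 is 15. Each letter's alphabet position (a=0..z=25) is mapped through 7·x+19 mod 26 — an affine cipher.
Applying it to mound: m(12)→7·12+19≡25=z; o(14)→7·14+19≡13=n; u(20)→7·20+19≡3=d; n(13)→7·13+19≡6=g; d(3)→7·3+19≡14=o (all mod 26).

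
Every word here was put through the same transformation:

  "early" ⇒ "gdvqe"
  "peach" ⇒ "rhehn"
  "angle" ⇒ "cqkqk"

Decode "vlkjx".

tiger

In early: e→g is +2, a→d is +3, r→v is +4, l→q is +5 — the shift increases by 1 each position. Each letter shifts forward by (position + 2), i.e. 2, 3, 4, … — the shift grows by one for each successive letter.
Decoding vlkjx: v−2=t, l−3=i, k−4=g, j−5=e, x−6=r.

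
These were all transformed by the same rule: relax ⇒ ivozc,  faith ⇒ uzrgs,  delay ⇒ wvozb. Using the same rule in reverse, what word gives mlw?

Each pair mirrors across the alphabet (r↔i, e↔v, l↔o): positions sum to 25. Letters are reflected about the middle of the alphabet (position → 25−position): Atbash.
Undoing it on mlw: m↔n, l↔o, w↔d.

nod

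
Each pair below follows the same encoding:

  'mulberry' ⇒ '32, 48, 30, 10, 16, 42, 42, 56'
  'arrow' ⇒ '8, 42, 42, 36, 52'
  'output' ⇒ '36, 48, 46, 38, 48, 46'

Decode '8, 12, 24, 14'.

With a=1..z=26, the number is 2·pos + 6.
Decoding 8, 12, 24, 14: 8→(8−6)÷2=1=a, 12→(12−6)÷2=3=c, 24→(24−6)÷2=9=i, 14→(14−6)÷2=4=d.

acid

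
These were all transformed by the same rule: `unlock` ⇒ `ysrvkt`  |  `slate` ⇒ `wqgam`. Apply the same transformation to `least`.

pjgzb

In unlock: u→y is +4, n→s is +5, l→r is +6, o→v is +7 — the shift increases by 1 each position. The shift increases by 1 at each position, starting from +4: 4, 5, 6, ….
Applying it to least: l+4=p, e+5=j, a+6=g, s+7=z, t+8=b.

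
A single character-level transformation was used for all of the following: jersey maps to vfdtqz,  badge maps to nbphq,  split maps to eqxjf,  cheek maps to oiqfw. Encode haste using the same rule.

tbeuq

It's a Vigenère-style cipher with numeric key [12,1]: position i shifts by key[i mod 2].
Applying it to haste: h+12=t, a+1=b, s+12=e, t+1=u, e+12=q.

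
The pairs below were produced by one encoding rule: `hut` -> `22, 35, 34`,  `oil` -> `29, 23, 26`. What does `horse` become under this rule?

22, 29, 32, 33, 19

h is letter #8 and maps to 22: an offset of 14. Each letter is replaced by its alphabet position (a=1..z=26) + 14.
On horse: h=8→22, o=15→29, r=18→32, s=19→33, e=5→19.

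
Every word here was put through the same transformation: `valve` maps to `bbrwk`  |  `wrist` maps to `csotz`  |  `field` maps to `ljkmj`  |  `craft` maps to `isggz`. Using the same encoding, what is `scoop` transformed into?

Shifts by position in valve: pos 0: v→b (+6), pos 1: a→b (+1), pos 2: l→r (+6), pos 3: v→w (+1) — repeating every 2. The shifts repeat in a cycle of length 2: positions 0,1,… shift by +6, +1, then the pattern repeats.
On scoop: s+6=y, c+1=d, o+6=u, o+1=p, p+6=v.

ydupv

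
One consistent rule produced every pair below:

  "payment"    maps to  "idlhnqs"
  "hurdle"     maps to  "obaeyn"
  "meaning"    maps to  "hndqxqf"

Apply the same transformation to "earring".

p(15)→i(8) and a(0)→d(3) fit y≡9x+3 (mod 26); the inverse of 9 mod 26 is 3. This is an affine cipher: with a=0,…,z=25, each position x becomes (9x+3) mod 26.
On earring: e(4)→9·4+3≡13=n; a(0)→9·0+3≡3=d; r(17)→9·17+3≡0=a; r(17)→9·17+3≡0=a; i(8)→9·8+3≡23=x; n(13)→9·13+3≡16=q; g(6)→9·6+3≡5=f (all mod 26).

ndaaxqf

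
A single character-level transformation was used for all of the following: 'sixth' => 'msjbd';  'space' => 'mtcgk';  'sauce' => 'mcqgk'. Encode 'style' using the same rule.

mbylk

s(18)→m(12) and i(8)→s(18) fit y≡15x+2 (mod 26); the inverse of 15 mod 26 is 7. Each letter's alphabet position (a=0..z=25) is mapped through 15·x+2 mod 26 — an affine cipher.
On style: s(18)→15·18+2≡12=m; t(19)→15·19+2≡1=b; y(24)→15·24+2≡24=y; l(11)→15·11+2≡11=l; e(4)→15·4+2≡10=k (all mod 26).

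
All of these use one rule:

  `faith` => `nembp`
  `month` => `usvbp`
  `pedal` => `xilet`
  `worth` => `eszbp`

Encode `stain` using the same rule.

Vowels shift forward by 4 and consonants shift forward by 8.
For stain: s(cons)+8=a, t(cons)+8=b, a(vowel)+4=e, i(vowel)+4=m, n(cons)+8=v.

abemv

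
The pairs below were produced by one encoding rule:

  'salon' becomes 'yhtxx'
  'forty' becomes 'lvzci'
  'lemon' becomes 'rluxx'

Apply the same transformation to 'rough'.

xvcpr

The shift increases by 1 at each position, starting from +6: 6, 7, 8, ….
For rough: r+6=x, o+7=v, u+8=c, g+9=p, h+10=r.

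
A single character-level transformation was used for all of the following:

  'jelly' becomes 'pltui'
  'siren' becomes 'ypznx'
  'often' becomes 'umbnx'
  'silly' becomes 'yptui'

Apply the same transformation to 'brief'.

In jelly: j→p is +6, e→l is +7, l→t is +8, l→u is +9 — the shift increases by 1 each position. The shift increases by 1 at each position, starting from +6: 6, 7, 8, ….
On brief: b+6=h, r+7=y, i+8=q, e+9=n, f+10=p.

hyqnp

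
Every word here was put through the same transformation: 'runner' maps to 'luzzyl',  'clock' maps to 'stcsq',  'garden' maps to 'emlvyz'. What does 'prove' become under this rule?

r(17)→l(11) and u(20)→u(20) fit y≡3x+12 (mod 26); the inverse of 3 mod 26 is 9. Treating letters as 0–25, the rule is x ↦ 3x + 12 (mod 26).
For prove: p(15)→3·15+12≡5=f; r(17)→3·17+12≡11=l; o(14)→3·14+12≡2=c; v(21)→3·21+12≡23=x; e(4)→3·4+12≡24=y (all mod 26).

flcxy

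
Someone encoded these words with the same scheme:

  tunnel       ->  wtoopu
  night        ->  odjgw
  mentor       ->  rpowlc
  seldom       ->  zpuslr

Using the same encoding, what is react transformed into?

t(19)→w(22) and u(20)→t(19) fit y≡23x+1 (mod 26); the inverse of 23 mod 26 is 17. Each letter's alphabet position (a=0..z=25) is mapped through 23·x+1 mod 26 — an affine cipher.
On react: r(17)→23·17+1≡2=c; e(4)→23·4+1≡15=p; a(0)→23·0+1≡1=b; c(2)→23·2+1≡21=v; t(19)→23·19+1≡22=w (all mod 26).

cpbvw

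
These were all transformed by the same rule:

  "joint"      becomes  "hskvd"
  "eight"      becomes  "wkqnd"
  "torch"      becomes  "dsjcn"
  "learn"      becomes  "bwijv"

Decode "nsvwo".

j(9)→h(7) and o(14)→s(18) fit y≡23x+8 (mod 26); the inverse of 23 mod 26 is 17. This is an affine cipher: with a=0,…,z=25, each position x becomes (23x+8) mod 26.
Undoing it on nsvwo: n(13)→17·(13−8)≡7=h; s(18)→17·(18−8)≡14=o; v(21)→17·(21−8)≡13=n; w(22)→17·(22−8)≡4=e; o(14)→17·(14−8)≡24=y (all mod 26).

honey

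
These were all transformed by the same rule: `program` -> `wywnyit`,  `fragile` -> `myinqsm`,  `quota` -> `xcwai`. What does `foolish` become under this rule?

mwwsqzo

The shift depends on letter class: consonant p→w is +7, but vowel o→w is +8. Vowels shift forward by 8 and consonants shift forward by 7.
On foolish: f(cons)+7=m, o(vowel)+8=w, o(vowel)+8=w, l(cons)+7=s, i(vowel)+8=q, s(cons)+7=z, h(cons)+7=o.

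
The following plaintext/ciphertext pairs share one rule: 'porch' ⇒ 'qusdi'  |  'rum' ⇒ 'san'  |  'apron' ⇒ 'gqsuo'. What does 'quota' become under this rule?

rauug

Two shifts are in play — +6 for a/e/i/o/u, +1 for every other letter.
Applying it to quota: q(cons)+1=r, u(vowel)+6=a, o(vowel)+6=u, t(cons)+1=u, a(vowel)+6=g.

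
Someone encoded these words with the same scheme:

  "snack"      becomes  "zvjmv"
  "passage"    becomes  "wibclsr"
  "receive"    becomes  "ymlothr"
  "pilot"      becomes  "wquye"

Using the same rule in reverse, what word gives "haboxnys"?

Each letter shifts forward by (position + 7), i.e. 7, 8, 9, … — the shift grows by one for each successive letter.
Reversing it on haboxnys: h−7=a, a−8=s, b−9=s, o−10=e, x−11=m, n−12=b, y−13=l, s−14=e.

assemble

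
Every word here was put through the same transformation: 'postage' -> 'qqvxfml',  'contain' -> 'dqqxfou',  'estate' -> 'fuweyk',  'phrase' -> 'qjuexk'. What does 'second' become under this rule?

tgfssj

In postage: p→q is +1, o→q is +2, s→v is +3, t→x is +4 — the shift increases by 1 each position. The shift increases by 1 at each position, starting from +1: 1, 2, 3, ….
On second: s+1=t, e+2=g, c+3=f, o+4=s, n+5=s, d+6=j.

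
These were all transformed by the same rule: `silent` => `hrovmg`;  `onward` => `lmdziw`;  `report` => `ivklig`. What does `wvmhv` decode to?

dense

Letters are reflected about the middle of the alphabet (position → 25−position): Atbash.
Undoing it on wvmhv: w↔d, v↔e, m↔n, h↔s, v↔e.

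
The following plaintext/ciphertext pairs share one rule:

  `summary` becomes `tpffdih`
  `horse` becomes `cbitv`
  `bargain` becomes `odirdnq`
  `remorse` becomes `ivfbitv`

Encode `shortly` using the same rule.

tcbieuh

Treating letters as 0–25, the rule is x ↦ 11x + 3 (mod 26).
Applying it to shortly: s(18)→11·18+3≡19=t; h(7)→11·7+3≡2=c; o(14)→11·14+3≡1=b; r(17)→11·17+3≡8=i; t(19)→11·19+3≡4=e; l(11)→11·11+3≡20=u; y(24)→11·24+3≡7=h (all mod 26).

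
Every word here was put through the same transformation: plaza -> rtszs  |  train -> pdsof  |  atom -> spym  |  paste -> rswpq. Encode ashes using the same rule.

p(15)→r(17) and l(11)→t(19) fit y≡19x+18 (mod 26); the inverse of 19 mod 26 is 11. This is an affine cipher: with a=0,…,z=25, each position x becomes (19x+18) mod 26.
For ashes: a(0)→19·0+18≡18=s; s(18)→19·18+18≡22=w; h(7)→19·7+18≡21=v; e(4)→19·4+18≡16=q; s(18)→19·18+18≡22=w (all mod 26).

swvqw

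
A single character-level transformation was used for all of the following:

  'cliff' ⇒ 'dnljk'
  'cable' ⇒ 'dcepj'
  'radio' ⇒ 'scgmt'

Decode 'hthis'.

green

In cliff: c→d is +1, l→n is +2, i→l is +3, f→j is +4 — the shift increases by 1 each position. Each letter shifts forward by (position + 1), i.e. 1, 2, 3, … — the shift grows by one for each successive letter.
Decoding hthis: h−1=g, t−2=r, h−3=e, i−4=e, s−5=n.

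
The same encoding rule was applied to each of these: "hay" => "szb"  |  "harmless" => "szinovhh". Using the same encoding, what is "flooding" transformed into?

uollwrmt

Each pair mirrors across the alphabet (h↔s, a↔z, y↔b): positions sum to 25. Each letter is replaced by its mirror in the alphabet: a↔z, b↔y, c↔x, and so on (the Atbash cipher).
Applying it to flooding: f↔u, l↔o, o↔l, o↔l, d↔w, i↔r, n↔m, g↔t.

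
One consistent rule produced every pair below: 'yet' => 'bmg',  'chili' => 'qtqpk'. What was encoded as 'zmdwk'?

cover

The output letters match the input read backwards, each shifted +8: yet reversed is tey. Read the word backwards and shift each letter +8.
Reversing it on zmdwk: shift back: z−8=r, m−8=e, d−8=v, w−8=o, k−8=c → revoc; then reverse → cover.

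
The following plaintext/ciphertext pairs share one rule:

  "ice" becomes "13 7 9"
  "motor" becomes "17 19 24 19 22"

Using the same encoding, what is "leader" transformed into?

16 9 5 8 9 22

i is letter #9 and maps to 13: an offset of 4. Letters become their 1-based position plus 4 (so a→5, b→6, …).
On leader: l=12→16, e=5→9, a=1→5, d=4→8, e=5→9, r=18→22.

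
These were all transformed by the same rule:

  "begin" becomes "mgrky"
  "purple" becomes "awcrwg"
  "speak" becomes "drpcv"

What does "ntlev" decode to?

crack

Shifts by position in begin: pos 0: b→m (+11), pos 1: e→g (+2), pos 2: g→r (+11), pos 3: i→k (+2) — repeating every 2. A repeating key of period 2 is used — shifts +11, +2 over and over.
Reversing it on ntlev: n−11=c, t−2=r, l−11=a, e−2=c, v−11=k.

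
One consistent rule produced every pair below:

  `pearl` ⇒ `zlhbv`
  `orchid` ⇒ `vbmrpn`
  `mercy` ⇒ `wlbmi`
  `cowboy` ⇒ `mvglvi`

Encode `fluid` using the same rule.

pvbpn

Two shifts are in play — +7 for a/e/i/o/u, +10 for every other letter.
For fluid: f(cons)+10=p, l(cons)+10=v, u(vowel)+7=b, i(vowel)+7=p, d(cons)+10=n.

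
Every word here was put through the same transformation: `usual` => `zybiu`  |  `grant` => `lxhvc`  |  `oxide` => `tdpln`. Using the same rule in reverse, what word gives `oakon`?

In usual: u→z is +5, s→y is +6, u→b is +7, a→i is +8 — the shift increases by 1 each position. The shift increases by 1 at each position, starting from +5: 5, 6, 7, ….
Decoding oakon: o−5=j, a−6=u, k−7=d, o−8=g, n−9=e.

judge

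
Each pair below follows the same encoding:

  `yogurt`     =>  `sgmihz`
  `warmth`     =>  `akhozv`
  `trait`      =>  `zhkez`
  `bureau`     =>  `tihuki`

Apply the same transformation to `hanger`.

vkxmuh

y(24)→s(18) and o(14)→g(6) fit y≡9x+10 (mod 26); the inverse of 9 mod 26 is 3. This is an affine cipher: with a=0,…,z=25, each position x becomes (9x+10) mod 26.
For hanger: h(7)→9·7+10≡21=v; a(0)→9·0+10≡10=k; n(13)→9·13+10≡23=x; g(6)→9·6+10≡12=m; e(4)→9·4+10≡20=u; r(17)→9·17+10≡7=h (all mod 26).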